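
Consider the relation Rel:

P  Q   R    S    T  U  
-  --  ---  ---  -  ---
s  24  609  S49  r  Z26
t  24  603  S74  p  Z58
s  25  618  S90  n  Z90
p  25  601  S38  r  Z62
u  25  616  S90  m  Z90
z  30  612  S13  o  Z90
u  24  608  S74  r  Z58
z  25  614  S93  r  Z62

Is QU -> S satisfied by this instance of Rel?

(Q=24, U=Z26): 1 row → S = S49 ✓
(Q=24, U=Z58): 2 rows → S = S74, S74 ✓
(Q=25, U=Z90): 2 rows → S = S90, S90 ✓
(Q=25, U=Z62): 2 rows → S takes values {S38, S93} — violation
(Q=30, U=Z90): 1 row → S = S13 ✓
Two rows agree on QU but differ on S, so QU -> S does not hold.

No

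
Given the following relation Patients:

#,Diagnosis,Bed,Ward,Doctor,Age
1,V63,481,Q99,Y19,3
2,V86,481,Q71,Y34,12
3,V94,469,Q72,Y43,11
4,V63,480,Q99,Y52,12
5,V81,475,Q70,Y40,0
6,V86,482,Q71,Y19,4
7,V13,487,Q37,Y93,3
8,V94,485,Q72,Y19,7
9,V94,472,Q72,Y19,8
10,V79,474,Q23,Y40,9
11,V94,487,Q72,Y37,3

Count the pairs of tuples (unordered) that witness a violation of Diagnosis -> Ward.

0

Diagnosis=V63: all 2 rows agree on Ward — 0 pairs.
Diagnosis=V86: all 2 rows agree on Ward — 0 pairs.
Diagnosis=V94: all 4 rows agree on Ward — 0 pairs.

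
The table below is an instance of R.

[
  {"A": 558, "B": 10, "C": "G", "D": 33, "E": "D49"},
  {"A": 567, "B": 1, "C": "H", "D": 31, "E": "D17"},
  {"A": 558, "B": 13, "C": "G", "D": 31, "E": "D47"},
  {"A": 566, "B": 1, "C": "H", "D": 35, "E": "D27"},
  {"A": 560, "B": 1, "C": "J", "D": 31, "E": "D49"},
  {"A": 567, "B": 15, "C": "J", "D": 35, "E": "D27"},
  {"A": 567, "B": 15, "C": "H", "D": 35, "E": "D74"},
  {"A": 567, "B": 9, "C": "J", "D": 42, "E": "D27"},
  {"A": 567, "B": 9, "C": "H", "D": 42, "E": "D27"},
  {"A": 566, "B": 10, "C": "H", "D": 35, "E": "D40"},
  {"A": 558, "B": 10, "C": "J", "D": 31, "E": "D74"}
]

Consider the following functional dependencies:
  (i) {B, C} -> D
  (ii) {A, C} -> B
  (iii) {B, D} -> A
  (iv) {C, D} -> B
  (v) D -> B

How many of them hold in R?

0

(i) {B, C} -> D: (B=1, C=H): 2 rows → D takes values {31, 35} — violation — fails.
(ii) {A, C} -> B: (A=558, C=G): 2 rows → B takes values {10, 13} — violation; (A=567, C=H): 3 rows → B takes values {1, 15, 9} — violation; (A=566, C=H): 2 rows → B takes values {1, 10} — violation; (A=567, C=J): 2 rows → B takes values {15, 9} — violation — fails.
(iii) {B, D} -> A: (B=1, D=31): 2 rows → A takes values {567, 560} — violation — fails.
(iv) {C, D} -> B: (C=H, D=35): 3 rows → B takes values {1, 15, 10} — violation; (C=J, D=31): 2 rows → B takes values {1, 10} — violation — fails.
(v) D -> B: D=31: 4 rows → B takes values {1, 13, 10} — violation; D=35: 4 rows → B takes values {1, 15, 10} — violation — fails.
None of the 5 dependencies hold.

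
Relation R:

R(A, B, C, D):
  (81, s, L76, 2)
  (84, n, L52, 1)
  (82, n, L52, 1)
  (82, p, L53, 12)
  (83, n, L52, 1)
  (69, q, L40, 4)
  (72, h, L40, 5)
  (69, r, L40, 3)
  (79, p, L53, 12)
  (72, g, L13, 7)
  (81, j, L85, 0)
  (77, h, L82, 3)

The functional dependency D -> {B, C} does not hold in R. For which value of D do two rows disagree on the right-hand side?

3

D=2: 1 row → {B,C} = (s, L76) ✓
D=1: 3 rows → {B,C} = (n, L52), (n, L52), (n, L52) ✓
D=12: 2 rows → {B,C} = (p, L53), (p, L53) ✓
D=4: 1 row → {B,C} = (q, L40) ✓
D=5: 1 row → {B,C} = (h, L40) ✓
D=3: 2 rows → {B,C} takes values {(r, L40), (h, L82)} — violation
D=7: 1 row → {B,C} = (g, L13) ✓
D=0: 1 row → {B,C} = (j, L85) ✓
The only D value with inconsistent RHS is D=3.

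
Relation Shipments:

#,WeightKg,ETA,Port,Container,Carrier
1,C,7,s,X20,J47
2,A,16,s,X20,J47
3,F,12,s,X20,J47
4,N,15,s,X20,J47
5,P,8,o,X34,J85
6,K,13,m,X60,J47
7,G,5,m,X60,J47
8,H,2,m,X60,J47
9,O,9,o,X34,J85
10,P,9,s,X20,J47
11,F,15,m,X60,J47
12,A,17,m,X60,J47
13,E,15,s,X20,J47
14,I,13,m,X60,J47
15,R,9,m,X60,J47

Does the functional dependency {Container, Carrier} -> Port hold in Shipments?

(Container=X20, Carrier=J47): rows 1, 2, 3, 4, 10, 13 → Port = s, s, s, s, s, s ✓
(Container=X34, Carrier=J85): rows 5, 9 → Port = o, o ✓
(Container=X60, Carrier=J47): rows 6, 7, 8, 11, 12, 14, 15 → Port = m, m, m, m, m, m, m ✓
Every {Container, Carrier} value is associated with a single Port value, so {Container, Carrier} -> Port holds.

Yes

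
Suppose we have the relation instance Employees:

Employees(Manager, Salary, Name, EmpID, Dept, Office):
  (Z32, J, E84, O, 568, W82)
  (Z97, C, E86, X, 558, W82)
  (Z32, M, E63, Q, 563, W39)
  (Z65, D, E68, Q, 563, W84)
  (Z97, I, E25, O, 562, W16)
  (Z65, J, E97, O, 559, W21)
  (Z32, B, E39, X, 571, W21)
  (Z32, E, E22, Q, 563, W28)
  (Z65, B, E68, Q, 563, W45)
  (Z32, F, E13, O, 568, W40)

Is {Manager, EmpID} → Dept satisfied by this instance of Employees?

Yes

(Manager=Z32, EmpID=O): 2 rows → Dept = 568, 568 ✓
(Manager=Z97, EmpID=X): 1 row → Dept = 558 ✓
(Manager=Z32, EmpID=Q): 2 rows → Dept = 563, 563 ✓
(Manager=Z65, EmpID=Q): 2 rows → Dept = 563, 563 ✓
(Manager=Z97, EmpID=O): 1 row → Dept = 562 ✓
(Manager=Z65, EmpID=O): 1 row → Dept = 559 ✓
(Manager=Z32, EmpID=X): 1 row → Dept = 571 ✓
Every {Manager, EmpID} value is associated with a single Dept value, so {Manager, EmpID} → Dept holds.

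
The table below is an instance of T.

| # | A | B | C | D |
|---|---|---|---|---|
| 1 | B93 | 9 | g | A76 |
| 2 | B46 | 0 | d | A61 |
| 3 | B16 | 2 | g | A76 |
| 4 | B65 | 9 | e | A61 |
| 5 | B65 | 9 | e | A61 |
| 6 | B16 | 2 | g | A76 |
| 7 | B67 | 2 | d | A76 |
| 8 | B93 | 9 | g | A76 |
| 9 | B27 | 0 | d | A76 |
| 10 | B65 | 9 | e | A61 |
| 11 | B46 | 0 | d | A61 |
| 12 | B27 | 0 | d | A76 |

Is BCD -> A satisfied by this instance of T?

Yes

(B=9, C=g, D=A76): rows 1, 8 → A = B93, B93 ✓
(B=0, C=d, D=A61): rows 2, 11 → A = B46, B46 ✓
(B=2, C=g, D=A76): rows 3, 6 → A = B16, B16 ✓
(B=9, C=e, D=A61): rows 4, 5, 10 → A = B65, B65, B65 ✓
(B=2, C=d, D=A76): row 7 → A = B67 ✓
(B=0, C=d, D=A76): rows 9, 12 → A = B27, B27 ✓
Every BCD value is associated with a single A value, so BCD -> A holds.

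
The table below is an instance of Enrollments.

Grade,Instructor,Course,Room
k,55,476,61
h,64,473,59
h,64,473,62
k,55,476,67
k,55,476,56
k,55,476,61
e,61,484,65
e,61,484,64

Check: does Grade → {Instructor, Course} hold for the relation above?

Grade=k: 4 rows → {Instructor,Course} = (55, 476), (55, 476), (55, 476), (55, 476) ✓
Grade=h: 2 rows → {Instructor,Course} = (64, 473), (64, 473) ✓
Grade=e: 2 rows → {Instructor,Course} = (61, 484), (61, 484) ✓
Every Grade value is associated with a single {Instructor, Course} value, so Grade → {Instructor, Course} holds.

Yes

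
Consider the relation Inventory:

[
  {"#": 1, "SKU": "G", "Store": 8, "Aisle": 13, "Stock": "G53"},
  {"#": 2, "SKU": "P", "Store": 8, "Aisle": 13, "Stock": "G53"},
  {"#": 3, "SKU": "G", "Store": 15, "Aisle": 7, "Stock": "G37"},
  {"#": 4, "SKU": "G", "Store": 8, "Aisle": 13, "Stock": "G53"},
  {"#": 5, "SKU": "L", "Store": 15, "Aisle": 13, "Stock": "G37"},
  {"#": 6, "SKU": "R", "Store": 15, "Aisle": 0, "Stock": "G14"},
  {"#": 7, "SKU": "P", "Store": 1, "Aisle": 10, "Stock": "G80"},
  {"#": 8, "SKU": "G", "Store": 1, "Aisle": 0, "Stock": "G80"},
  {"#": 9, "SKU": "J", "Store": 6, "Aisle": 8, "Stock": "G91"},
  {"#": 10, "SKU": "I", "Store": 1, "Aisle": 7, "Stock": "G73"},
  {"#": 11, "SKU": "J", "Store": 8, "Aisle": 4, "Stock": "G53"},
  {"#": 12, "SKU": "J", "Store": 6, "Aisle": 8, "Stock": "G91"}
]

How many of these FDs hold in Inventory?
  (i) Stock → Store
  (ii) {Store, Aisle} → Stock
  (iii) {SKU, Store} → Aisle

3

(i) Stock → Store: every LHS value maps to a single RHS value — holds.
(ii) {Store, Aisle} → Stock: every LHS value maps to a single RHS value — holds.
(iii) {SKU, Store} → Aisle: every LHS value maps to a single RHS value — holds.
3 of the 3 dependencies hold.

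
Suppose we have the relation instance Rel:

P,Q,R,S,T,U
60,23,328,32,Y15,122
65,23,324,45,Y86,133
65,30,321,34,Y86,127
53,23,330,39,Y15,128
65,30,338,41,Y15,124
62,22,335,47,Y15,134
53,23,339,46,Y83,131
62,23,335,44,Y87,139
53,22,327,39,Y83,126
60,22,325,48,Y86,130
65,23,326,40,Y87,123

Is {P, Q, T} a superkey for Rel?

All 11 rows have distinct {P, Q, T} values, so {P, Q, T} → (all attributes) holds and {P, Q, T} is a superkey.

Yes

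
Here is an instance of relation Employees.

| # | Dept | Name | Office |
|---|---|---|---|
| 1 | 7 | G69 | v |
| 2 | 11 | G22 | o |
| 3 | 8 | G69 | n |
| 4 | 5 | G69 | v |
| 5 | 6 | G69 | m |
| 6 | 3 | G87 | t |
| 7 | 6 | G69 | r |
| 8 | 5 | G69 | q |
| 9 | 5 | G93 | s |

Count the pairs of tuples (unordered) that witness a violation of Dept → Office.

4

Dept=5: violating pairs (4,8), (4,9), (8,9) — 3 pairs.
Dept=6: violating pairs (5,7) — 1 pair.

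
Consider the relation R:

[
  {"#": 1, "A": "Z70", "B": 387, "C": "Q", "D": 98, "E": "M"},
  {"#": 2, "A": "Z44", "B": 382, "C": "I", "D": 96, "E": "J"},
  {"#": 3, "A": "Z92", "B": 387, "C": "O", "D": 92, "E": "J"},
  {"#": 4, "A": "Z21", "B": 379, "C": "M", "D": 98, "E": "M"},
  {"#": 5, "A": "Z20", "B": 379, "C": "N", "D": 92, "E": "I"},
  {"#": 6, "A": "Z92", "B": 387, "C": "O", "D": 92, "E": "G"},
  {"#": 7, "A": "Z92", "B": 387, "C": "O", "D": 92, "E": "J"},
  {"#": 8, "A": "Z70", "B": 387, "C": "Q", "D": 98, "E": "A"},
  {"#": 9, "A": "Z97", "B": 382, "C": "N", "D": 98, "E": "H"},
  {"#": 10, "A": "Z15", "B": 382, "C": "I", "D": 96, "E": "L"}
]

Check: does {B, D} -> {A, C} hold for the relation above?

(B=387, D=98): rows 1, 8 → {A,C} = (Z70, Q), (Z70, Q) ✓
(B=382, D=96): rows 2, 10 → {A,C} takes values {(Z44, I), (Z15, I)} — violation
(B=387, D=92): rows 3, 6, 7 → {A,C} = (Z92, O), (Z92, O), (Z92, O) ✓
(B=379, D=98): row 4 → {A,C} = (Z21, M) ✓
(B=379, D=92): row 5 → {A,C} = (Z20, N) ✓
(B=382, D=98): row 9 → {A,C} = (Z97, N) ✓
Two rows agree on {B, D} but differ on {A, C}, so {B, D} -> {A, C} does not hold.

No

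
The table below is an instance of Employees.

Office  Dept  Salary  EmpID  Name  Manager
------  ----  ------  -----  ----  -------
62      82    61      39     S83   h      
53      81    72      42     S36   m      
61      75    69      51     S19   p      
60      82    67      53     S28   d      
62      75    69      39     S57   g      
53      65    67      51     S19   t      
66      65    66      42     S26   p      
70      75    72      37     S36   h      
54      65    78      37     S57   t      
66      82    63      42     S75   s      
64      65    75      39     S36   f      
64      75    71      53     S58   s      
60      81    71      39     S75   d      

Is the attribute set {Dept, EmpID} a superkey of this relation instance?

All 13 rows have distinct {Dept, EmpID} values, so {Dept, EmpID} → (all attributes) holds and {Dept, EmpID} is a superkey.

Yes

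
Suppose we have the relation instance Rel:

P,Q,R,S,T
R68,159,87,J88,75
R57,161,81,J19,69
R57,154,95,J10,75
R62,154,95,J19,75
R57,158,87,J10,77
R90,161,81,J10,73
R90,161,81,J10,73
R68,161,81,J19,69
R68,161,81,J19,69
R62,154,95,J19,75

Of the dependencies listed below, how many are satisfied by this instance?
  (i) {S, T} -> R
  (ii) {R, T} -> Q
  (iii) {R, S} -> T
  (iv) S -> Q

3

(i) {S, T} -> R: every LHS value maps to a single RHS value — holds.
(ii) {R, T} -> Q: every LHS value maps to a single RHS value — holds.
(iii) {R, S} -> T: every LHS value maps to a single RHS value — holds.
(iv) S -> Q: S=J19: 5 rows → Q takes values {161, 154} — violation; S=J10: 4 rows → Q takes values {154, 158, 161} — violation — fails.
3 of the 4 dependencies hold.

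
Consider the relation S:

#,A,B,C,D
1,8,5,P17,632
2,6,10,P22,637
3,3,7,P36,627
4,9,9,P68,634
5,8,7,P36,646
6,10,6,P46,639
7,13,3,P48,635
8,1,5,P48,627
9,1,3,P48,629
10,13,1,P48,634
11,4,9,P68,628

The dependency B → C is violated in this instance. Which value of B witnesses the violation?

5

B=5: rows 1, 8 → C takes values {P17, P48} — violation
B=10: row 2 → C = P22 ✓
B=7: rows 3, 5 → C = P36, P36 ✓
B=9: rows 4, 11 → C = P68, P68 ✓
B=6: row 6 → C = P46 ✓
B=3: rows 7, 9 → C = P48, P48 ✓
B=1: row 10 → C = P48 ✓
The only B value with inconsistent C is B=5.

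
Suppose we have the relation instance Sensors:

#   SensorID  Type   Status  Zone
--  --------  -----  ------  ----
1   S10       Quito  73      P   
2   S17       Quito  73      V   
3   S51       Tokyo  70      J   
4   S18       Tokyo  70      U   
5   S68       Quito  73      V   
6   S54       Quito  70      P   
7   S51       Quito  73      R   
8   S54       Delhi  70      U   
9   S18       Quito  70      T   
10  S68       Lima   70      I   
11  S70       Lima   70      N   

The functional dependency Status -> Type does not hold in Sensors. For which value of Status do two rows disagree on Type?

70

Status=73: rows 1, 2, 5, 7 → Type = Quito, Quito, Quito, Quito ✓
Status=70: rows 3, 4, 6, 8, 9, 10, 11 → Type takes values {Tokyo, Quito, Delhi, Lima} — violation
The only Status value with inconsistent Type is Status=70.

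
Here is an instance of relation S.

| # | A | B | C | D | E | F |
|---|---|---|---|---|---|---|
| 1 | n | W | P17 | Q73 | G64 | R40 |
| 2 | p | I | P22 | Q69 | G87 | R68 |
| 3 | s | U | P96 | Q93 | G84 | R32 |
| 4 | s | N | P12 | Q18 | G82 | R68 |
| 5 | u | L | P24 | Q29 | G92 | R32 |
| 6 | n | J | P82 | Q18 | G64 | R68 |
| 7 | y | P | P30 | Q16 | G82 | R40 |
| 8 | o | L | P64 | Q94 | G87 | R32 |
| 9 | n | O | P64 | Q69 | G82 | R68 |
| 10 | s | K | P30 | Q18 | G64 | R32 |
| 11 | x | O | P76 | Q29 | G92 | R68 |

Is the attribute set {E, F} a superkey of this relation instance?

Rows 4 and 9 have the same {E, F} value (E=G82, F=R68) but are distinct tuples, so {E, F} does not determine every attribute — not a superkey.

No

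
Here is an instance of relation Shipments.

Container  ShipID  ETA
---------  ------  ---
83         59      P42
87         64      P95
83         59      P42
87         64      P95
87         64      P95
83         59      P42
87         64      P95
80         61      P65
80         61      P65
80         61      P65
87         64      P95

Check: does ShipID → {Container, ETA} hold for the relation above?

Yes

ShipID=59: 3 rows → {Container,ETA} = (83, P42), (83, P42), (83, P42) ✓
ShipID=64: 5 rows → {Container,ETA} = (87, P95), (87, P95), (87, P95), (87, P95), (87, P95) ✓
ShipID=61: 3 rows → {Container,ETA} = (80, P65), (80, P65), (80, P65) ✓
Every ShipID value is associated with a single {Container, ETA} value, so ShipID → {Container, ETA} holds.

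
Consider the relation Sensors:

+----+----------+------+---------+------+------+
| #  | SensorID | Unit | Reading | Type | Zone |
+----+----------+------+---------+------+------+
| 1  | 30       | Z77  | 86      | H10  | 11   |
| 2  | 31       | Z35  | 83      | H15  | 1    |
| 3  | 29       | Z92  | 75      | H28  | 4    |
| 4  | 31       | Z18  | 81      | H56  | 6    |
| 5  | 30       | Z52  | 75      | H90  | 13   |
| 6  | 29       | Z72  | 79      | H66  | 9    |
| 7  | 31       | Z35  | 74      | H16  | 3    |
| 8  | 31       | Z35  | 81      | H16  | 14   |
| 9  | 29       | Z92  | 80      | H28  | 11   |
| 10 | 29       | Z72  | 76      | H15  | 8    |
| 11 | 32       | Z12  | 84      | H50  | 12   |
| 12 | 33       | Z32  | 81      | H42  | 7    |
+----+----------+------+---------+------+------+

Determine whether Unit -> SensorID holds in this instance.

Yes

Unit=Z77: row 1 → SensorID = 30 ✓
Unit=Z35: rows 2, 7, 8 → SensorID = 31, 31, 31 ✓
Unit=Z92: rows 3, 9 → SensorID = 29, 29 ✓
Unit=Z18: row 4 → SensorID = 31 ✓
Unit=Z52: row 5 → SensorID = 30 ✓
Unit=Z72: rows 6, 10 → SensorID = 29, 29 ✓
Unit=Z12: row 11 → SensorID = 32 ✓
Unit=Z32: row 12 → SensorID = 33 ✓
Every Unit value is associated with a single SensorID value, so Unit -> SensorID holds.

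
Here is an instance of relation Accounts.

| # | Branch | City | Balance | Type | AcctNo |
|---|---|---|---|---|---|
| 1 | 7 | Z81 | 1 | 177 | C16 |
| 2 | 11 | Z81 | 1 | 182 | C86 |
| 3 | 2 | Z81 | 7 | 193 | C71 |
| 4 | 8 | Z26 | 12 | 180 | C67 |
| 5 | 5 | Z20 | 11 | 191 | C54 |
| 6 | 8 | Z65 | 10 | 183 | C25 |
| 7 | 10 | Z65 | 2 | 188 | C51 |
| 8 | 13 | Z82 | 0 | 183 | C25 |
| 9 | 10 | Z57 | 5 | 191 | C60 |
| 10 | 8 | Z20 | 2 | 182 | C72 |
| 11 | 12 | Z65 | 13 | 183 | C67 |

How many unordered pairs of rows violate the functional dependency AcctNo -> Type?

1

AcctNo=C67: violating pairs (4,11) — 1 pair.
AcctNo=C25: all 2 rows agree on Type — 0 pairs.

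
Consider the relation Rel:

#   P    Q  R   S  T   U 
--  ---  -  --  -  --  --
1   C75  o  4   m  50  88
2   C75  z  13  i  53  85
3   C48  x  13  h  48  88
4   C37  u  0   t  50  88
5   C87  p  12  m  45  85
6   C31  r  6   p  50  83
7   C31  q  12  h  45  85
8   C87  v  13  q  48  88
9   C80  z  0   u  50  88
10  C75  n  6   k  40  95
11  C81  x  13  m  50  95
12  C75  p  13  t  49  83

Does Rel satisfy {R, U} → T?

Yes

(R=4, U=88): row 1 → T = 50 ✓
(R=13, U=85): row 2 → T = 53 ✓
(R=13, U=88): rows 3, 8 → T = 48, 48 ✓
(R=0, U=88): rows 4, 9 → T = 50, 50 ✓
(R=12, U=85): rows 5, 7 → T = 45, 45 ✓
(R=6, U=83): row 6 → T = 50 ✓
(R=6, U=95): row 10 → T = 40 ✓
(R=13, U=95): row 11 → T = 50 ✓
(R=13, U=83): row 12 → T = 49 ✓
Every {R, U} value is associated with a single T value, so {R, U} → T holds.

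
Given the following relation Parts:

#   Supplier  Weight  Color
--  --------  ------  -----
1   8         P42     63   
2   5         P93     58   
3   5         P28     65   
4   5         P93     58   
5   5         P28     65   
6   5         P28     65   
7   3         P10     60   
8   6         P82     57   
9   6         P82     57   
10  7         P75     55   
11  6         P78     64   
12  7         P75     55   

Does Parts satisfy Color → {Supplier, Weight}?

Color=63: row 1 → {Supplier,Weight} = (8, P42) ✓
Color=58: rows 2, 4 → {Supplier,Weight} = (5, P93), (5, P93) ✓
Color=65: rows 3, 5, 6 → {Supplier,Weight} = (5, P28), (5, P28), (5, P28) ✓
Color=60: row 7 → {Supplier,Weight} = (3, P10) ✓
Color=57: rows 8, 9 → {Supplier,Weight} = (6, P82), (6, P82) ✓
Color=55: rows 10, 12 → {Supplier,Weight} = (7, P75), (7, P75) ✓
Color=64: row 11 → {Supplier,Weight} = (6, P78) ✓
Every Color value is associated with a single {Supplier, Weight} value, so Color → {Supplier, Weight} holds.

Yes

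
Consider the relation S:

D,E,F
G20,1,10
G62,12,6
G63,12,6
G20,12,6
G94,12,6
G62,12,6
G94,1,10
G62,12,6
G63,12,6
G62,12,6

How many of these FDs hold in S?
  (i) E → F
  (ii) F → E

(i) E → F: every LHS value maps to a single RHS value — holds.
(ii) F → E: every LHS value maps to a single RHS value — holds.
2 of the 2 dependencies hold.

2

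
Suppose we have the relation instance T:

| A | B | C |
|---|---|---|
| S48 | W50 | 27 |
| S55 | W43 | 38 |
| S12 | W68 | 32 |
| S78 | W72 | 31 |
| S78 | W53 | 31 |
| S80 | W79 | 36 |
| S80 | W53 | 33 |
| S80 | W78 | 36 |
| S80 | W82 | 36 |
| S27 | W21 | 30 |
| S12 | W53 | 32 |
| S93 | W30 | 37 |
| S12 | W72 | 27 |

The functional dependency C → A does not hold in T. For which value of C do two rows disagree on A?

C=27: 2 rows → A takes values {S48, S12} — violation
C=38: 1 row → A = S55 ✓
C=32: 2 rows → A = S12, S12 ✓
C=31: 2 rows → A = S78, S78 ✓
C=36: 3 rows → A = S80, S80, S80 ✓
C=33: 1 row → A = S80 ✓
C=30: 1 row → A = S27 ✓
C=37: 1 row → A = S93 ✓
The only C value with inconsistent A is C=27.

27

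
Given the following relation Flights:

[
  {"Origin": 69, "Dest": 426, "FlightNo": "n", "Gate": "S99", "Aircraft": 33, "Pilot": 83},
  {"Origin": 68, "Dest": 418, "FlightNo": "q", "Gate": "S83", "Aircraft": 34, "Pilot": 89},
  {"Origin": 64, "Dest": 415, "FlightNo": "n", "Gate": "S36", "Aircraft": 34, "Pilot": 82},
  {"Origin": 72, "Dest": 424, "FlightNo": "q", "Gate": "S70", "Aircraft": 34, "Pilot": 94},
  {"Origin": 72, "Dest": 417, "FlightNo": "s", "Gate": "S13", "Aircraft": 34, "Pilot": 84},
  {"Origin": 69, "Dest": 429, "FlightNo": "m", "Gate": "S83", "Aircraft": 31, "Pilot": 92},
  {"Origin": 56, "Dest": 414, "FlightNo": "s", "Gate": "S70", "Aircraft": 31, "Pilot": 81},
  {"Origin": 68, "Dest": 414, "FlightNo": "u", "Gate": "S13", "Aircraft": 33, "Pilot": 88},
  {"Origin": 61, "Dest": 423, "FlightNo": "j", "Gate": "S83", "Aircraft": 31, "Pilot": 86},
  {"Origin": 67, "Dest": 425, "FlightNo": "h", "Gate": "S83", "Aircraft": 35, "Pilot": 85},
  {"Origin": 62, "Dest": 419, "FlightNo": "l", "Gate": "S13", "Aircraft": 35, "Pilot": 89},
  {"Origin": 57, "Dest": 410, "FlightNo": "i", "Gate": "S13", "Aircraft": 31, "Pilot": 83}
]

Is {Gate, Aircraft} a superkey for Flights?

No

Two distinct rows share (Gate=S83, Aircraft=31), so {Gate, Aircraft} does not determine every attribute — not a superkey.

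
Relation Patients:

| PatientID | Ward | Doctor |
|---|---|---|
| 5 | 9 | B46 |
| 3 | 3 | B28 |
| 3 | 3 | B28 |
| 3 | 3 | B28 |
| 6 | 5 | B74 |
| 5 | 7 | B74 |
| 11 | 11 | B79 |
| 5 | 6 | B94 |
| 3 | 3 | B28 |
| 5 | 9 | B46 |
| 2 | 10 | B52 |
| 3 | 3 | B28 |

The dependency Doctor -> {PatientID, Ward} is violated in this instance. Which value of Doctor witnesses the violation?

B74

Doctor=B46: 2 rows → {PatientID,Ward} = (5, 9), (5, 9) ✓
Doctor=B28: 5 rows → {PatientID,Ward} = (3, 3), (3, 3), (3, 3), (3, 3), (3, 3) ✓
Doctor=B74: 2 rows → {PatientID,Ward} takes values {(6, 5), (5, 7)} — violation
Doctor=B79: 1 row → {PatientID,Ward} = (11, 11) ✓
Doctor=B94: 1 row → {PatientID,Ward} = (5, 6) ✓
Doctor=B52: 1 row → {PatientID,Ward} = (2, 10) ✓
The only Doctor value with inconsistent RHS is Doctor=B74.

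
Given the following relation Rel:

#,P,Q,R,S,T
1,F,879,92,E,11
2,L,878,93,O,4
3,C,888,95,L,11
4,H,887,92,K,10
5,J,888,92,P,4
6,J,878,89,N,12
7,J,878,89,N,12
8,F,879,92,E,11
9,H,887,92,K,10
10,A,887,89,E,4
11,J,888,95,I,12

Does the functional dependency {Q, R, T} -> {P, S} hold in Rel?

(Q=879, R=92, T=11): rows 1, 8 → {P,S} = (F, E), (F, E) ✓
(Q=878, R=93, T=4): row 2 → {P,S} = (L, O) ✓
(Q=888, R=95, T=11): row 3 → {P,S} = (C, L) ✓
(Q=887, R=92, T=10): rows 4, 9 → {P,S} = (H, K), (H, K) ✓
(Q=888, R=92, T=4): row 5 → {P,S} = (J, P) ✓
(Q=878, R=89, T=12): rows 6, 7 → {P,S} = (J, N), (J, N) ✓
(Q=887, R=89, T=4): row 10 → {P,S} = (A, E) ✓
(Q=888, R=95, T=12): row 11 → {P,S} = (J, I) ✓
Every {Q, R, T} value is associated with a single {P, S} value, so {Q, R, T} -> {P, S} holds.

Yes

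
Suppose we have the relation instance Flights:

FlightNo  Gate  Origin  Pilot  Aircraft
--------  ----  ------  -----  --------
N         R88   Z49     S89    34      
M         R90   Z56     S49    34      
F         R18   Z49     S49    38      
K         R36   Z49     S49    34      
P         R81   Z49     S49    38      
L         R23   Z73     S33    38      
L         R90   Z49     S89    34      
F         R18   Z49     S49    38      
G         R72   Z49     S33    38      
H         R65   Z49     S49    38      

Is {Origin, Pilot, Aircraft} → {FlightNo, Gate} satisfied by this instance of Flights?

No

(Origin=Z49, Pilot=S89, Aircraft=34): 2 rows → {FlightNo,Gate} takes values {(N, R88), (L, R90)} — violation
(Origin=Z56, Pilot=S49, Aircraft=34): 1 row → {FlightNo,Gate} = (M, R90) ✓
(Origin=Z49, Pilot=S49, Aircraft=38): 4 rows → {FlightNo,Gate} takes values {(F, R18), (P, R81), (H, R65)} — violation
(Origin=Z49, Pilot=S49, Aircraft=34): 1 row → {FlightNo,Gate} = (K, R36) ✓
(Origin=Z73, Pilot=S33, Aircraft=38): 1 row → {FlightNo,Gate} = (L, R23) ✓
(Origin=Z49, Pilot=S33, Aircraft=38): 1 row → {FlightNo,Gate} = (G, R72) ✓
Two rows agree on {Origin, Pilot, Aircraft} but differ on {FlightNo, Gate}, so {Origin, Pilot, Aircraft} → {FlightNo, Gate} does not hold.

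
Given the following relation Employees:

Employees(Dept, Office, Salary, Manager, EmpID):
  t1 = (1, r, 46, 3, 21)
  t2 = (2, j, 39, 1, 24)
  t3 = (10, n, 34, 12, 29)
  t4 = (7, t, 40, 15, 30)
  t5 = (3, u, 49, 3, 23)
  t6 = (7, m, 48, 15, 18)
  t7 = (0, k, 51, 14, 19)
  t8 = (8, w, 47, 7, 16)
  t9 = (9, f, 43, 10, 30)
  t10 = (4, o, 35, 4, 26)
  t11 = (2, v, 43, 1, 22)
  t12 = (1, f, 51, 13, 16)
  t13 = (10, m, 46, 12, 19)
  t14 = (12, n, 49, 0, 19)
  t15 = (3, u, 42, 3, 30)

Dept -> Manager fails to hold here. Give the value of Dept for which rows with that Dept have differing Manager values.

1

Dept=1: rows 1, 12 → Manager takes values {3, 13} — violation
Dept=2: rows 2, 11 → Manager = 1, 1 ✓
Dept=10: rows 3, 13 → Manager = 12, 12 ✓
Dept=7: rows 4, 6 → Manager = 15, 15 ✓
Dept=3: rows 5, 15 → Manager = 3, 3 ✓
Dept=0: row 7 → Manager = 14 ✓
Dept=8: row 8 → Manager = 7 ✓
Dept=9: row 9 → Manager = 10 ✓
Dept=4: row 10 → Manager = 4 ✓
Dept=12: row 14 → Manager = 0 ✓
The only Dept value with inconsistent Manager is Dept=1.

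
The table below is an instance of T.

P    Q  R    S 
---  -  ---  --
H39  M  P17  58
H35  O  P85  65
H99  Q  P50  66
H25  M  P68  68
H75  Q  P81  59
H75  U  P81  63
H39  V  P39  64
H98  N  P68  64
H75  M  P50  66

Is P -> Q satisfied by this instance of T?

No

P=H39: 2 rows → Q takes values {M, V} — violation
P=H35: 1 row → Q = O ✓
P=H99: 1 row → Q = Q ✓
P=H25: 1 row → Q = M ✓
P=H75: 3 rows → Q takes values {Q, U, M} — violation
P=H98: 1 row → Q = N ✓
Two rows agree on P but differ on Q, so P -> Q does not hold.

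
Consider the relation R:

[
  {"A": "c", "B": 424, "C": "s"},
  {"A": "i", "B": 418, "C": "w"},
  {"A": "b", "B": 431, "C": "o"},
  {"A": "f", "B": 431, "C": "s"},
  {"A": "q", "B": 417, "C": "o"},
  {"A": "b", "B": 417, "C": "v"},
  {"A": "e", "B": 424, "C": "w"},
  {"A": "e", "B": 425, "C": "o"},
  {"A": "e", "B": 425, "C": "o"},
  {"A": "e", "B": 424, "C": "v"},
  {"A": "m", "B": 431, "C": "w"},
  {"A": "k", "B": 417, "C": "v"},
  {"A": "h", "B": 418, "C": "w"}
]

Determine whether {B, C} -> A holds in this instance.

(B=424, C=s): 1 row → A = c ✓
(B=418, C=w): 2 rows → A takes values {i, h} — violation
(B=431, C=o): 1 row → A = b ✓
(B=431, C=s): 1 row → A = f ✓
(B=417, C=o): 1 row → A = q ✓
(B=417, C=v): 2 rows → A takes values {b, k} — violation
(B=424, C=w): 1 row → A = e ✓
(B=425, C=o): 2 rows → A = e, e ✓
(B=424, C=v): 1 row → A = e ✓
(B=431, C=w): 1 row → A = m ✓
Two rows agree on {B, C} but differ on A, so {B, C} -> A does not hold.

No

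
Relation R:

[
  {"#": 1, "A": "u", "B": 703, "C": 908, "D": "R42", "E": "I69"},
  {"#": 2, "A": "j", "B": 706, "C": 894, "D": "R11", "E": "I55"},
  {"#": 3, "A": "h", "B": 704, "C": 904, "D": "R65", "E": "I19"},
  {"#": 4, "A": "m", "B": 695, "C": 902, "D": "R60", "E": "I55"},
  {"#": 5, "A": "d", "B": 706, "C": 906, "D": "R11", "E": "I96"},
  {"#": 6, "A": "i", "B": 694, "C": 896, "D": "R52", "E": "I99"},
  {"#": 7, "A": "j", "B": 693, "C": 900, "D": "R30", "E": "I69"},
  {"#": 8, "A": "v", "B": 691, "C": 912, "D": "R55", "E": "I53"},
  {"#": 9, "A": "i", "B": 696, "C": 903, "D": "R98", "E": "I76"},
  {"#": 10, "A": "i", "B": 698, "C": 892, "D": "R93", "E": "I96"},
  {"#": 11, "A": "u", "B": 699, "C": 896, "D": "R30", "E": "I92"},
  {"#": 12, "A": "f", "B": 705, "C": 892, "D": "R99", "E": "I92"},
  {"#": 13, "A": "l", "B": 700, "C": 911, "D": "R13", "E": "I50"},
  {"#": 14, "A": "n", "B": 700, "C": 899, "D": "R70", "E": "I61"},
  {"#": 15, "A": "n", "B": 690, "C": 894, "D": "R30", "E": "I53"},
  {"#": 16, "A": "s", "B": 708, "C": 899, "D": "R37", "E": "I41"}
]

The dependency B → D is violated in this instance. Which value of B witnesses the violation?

B=703: row 1 → D = R42 ✓
B=706: rows 2, 5 → D = R11, R11 ✓
B=704: row 3 → D = R65 ✓
B=695: row 4 → D = R60 ✓
B=694: row 6 → D = R52 ✓
B=693: row 7 → D = R30 ✓
B=691: row 8 → D = R55 ✓
B=696: row 9 → D = R98 ✓
B=698: row 10 → D = R93 ✓
B=699: row 11 → D = R30 ✓
B=705: row 12 → D = R99 ✓
B=700: rows 13, 14 → D takes values {R13, R70} — violation
B=690: row 15 → D = R30 ✓
B=708: row 16 → D = R37 ✓
The only B value with inconsistent D is B=700.

700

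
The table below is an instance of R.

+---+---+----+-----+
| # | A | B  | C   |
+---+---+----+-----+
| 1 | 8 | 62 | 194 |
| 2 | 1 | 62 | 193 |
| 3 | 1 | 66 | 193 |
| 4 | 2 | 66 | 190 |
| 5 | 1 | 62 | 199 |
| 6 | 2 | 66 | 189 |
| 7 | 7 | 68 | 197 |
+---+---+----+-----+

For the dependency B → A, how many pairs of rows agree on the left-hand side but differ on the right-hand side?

B=62: violating pairs (1,2), (1,5) — 2 pairs.
B=66: violating pairs (3,4), (3,6) — 2 pairs.

4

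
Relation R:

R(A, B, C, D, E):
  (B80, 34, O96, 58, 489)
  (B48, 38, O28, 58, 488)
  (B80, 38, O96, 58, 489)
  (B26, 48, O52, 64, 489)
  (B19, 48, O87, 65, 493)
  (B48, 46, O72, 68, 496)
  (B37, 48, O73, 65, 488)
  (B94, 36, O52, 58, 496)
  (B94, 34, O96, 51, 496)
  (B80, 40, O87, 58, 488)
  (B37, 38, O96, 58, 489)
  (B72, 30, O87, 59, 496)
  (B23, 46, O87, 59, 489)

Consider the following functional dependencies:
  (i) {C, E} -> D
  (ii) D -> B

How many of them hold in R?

(i) {C, E} -> D: every LHS value maps to a single RHS value — holds.
(ii) D -> B: D=58: 6 rows → B takes values {34, 38, 36, 40} — violation; D=59: 2 rows → B takes values {30, 46} — violation — fails.
1 of the 2 dependencies holds.

1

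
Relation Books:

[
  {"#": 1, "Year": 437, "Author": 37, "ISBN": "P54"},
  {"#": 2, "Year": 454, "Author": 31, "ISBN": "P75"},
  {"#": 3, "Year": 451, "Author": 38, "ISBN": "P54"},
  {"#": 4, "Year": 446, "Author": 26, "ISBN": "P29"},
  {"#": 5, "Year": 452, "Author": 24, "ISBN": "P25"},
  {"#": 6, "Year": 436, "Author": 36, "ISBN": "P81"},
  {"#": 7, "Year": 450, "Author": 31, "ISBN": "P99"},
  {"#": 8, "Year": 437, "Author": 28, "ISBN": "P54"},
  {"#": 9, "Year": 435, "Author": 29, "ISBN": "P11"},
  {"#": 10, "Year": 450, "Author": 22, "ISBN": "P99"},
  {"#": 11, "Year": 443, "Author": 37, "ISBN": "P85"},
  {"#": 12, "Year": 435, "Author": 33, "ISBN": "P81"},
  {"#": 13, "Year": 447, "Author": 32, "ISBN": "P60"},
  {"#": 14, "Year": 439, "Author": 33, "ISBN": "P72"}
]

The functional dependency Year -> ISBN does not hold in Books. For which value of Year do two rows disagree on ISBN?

435

Year=437: rows 1, 8 → ISBN = P54, P54 ✓
Year=454: row 2 → ISBN = P75 ✓
Year=451: row 3 → ISBN = P54 ✓
Year=446: row 4 → ISBN = P29 ✓
Year=452: row 5 → ISBN = P25 ✓
Year=436: row 6 → ISBN = P81 ✓
Year=450: rows 7, 10 → ISBN = P99, P99 ✓
Year=435: rows 9, 12 → ISBN takes values {P11, P81} — violation
Year=443: row 11 → ISBN = P85 ✓
Year=447: row 13 → ISBN = P60 ✓
Year=439: row 14 → ISBN = P72 ✓
The only Year value with inconsistent ISBN is Year=435.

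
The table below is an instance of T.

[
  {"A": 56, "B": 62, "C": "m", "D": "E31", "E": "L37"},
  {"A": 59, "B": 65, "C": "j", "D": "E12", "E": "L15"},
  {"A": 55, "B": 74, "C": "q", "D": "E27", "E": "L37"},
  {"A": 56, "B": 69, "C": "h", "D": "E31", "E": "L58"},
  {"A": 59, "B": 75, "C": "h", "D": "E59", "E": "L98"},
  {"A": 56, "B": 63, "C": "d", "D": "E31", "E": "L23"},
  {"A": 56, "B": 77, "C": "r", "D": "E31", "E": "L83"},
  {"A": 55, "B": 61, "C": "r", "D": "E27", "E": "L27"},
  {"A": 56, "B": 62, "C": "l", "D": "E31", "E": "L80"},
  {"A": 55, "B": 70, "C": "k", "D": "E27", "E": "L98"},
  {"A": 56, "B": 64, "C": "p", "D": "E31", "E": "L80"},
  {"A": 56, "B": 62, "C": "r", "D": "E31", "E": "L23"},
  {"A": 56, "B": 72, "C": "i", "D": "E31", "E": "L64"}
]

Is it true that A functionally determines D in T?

A=56: 8 rows → D = E31, E31, E31, E31, E31, E31, E31, E31 ✓
A=59: 2 rows → D takes values {E12, E59} — violation
A=55: 3 rows → D = E27, E27, E27 ✓
Two rows agree on A but differ on D, so A -> D does not hold.

No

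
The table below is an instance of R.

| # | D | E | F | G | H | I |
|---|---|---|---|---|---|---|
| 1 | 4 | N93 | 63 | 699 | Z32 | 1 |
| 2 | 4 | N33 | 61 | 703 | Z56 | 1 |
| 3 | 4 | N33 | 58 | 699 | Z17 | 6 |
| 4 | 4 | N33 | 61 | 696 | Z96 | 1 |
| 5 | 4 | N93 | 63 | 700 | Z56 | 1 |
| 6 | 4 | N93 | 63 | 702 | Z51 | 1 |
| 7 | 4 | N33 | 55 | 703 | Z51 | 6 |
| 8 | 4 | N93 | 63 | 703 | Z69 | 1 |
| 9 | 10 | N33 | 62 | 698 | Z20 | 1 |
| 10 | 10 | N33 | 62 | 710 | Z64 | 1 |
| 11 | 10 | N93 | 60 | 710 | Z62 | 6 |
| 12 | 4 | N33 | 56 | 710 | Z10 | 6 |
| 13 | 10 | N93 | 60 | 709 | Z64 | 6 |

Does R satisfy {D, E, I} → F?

(D=4, E=N93, I=1): rows 1, 5, 6, 8 → F = 63, 63, 63, 63 ✓
(D=4, E=N33, I=1): rows 2, 4 → F = 61, 61 ✓
(D=4, E=N33, I=6): rows 3, 7, 12 → F takes values {58, 55, 56} — violation
(D=10, E=N33, I=1): rows 9, 10 → F = 62, 62 ✓
(D=10, E=N93, I=6): rows 11, 13 → F = 60, 60 ✓
Two rows agree on {D, E, I} but differ on F, so {D, E, I} → F does not hold.

No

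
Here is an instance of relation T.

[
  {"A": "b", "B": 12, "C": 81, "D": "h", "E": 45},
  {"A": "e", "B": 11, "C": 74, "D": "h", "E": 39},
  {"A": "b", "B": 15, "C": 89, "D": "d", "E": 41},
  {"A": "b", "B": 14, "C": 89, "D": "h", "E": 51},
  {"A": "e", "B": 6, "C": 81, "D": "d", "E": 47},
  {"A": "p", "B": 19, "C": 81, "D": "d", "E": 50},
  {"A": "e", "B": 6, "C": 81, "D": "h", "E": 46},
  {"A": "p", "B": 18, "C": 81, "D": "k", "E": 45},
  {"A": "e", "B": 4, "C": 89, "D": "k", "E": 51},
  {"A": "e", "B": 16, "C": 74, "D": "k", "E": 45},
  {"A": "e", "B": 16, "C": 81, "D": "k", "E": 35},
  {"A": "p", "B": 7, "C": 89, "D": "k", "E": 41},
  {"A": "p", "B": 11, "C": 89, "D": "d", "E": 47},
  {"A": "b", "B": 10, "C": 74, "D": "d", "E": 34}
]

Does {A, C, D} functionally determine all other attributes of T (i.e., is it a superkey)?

Yes

All 14 rows have distinct {A, C, D} values, so {A, C, D} → (all attributes) holds and {A, C, D} is a superkey.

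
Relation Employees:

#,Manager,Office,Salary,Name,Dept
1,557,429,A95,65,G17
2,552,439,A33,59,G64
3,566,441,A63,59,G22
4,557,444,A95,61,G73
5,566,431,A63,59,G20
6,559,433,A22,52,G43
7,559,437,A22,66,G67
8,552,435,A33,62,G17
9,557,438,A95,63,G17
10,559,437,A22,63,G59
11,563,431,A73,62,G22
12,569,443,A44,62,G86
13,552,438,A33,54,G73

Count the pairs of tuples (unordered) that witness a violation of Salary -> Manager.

Salary=A95: all 3 rows agree on Manager — 0 pairs.
Salary=A33: all 3 rows agree on Manager — 0 pairs.
Salary=A63: all 2 rows agree on Manager — 0 pairs.
Salary=A22: all 3 rows agree on Manager — 0 pairs.

0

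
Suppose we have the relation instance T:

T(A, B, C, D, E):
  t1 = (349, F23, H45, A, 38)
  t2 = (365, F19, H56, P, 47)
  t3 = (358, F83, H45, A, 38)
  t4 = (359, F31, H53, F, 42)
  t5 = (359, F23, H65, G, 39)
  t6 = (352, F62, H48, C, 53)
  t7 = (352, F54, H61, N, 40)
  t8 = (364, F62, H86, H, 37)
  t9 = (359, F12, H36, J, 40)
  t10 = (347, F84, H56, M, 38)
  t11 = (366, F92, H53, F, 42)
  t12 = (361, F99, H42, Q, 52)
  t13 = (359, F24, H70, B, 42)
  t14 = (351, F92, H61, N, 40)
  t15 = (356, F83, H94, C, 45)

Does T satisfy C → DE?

C=H45: rows 1, 3 → {D,E} = (A, 38), (A, 38) ✓
C=H56: rows 2, 10 → {D,E} takes values {(P, 47), (M, 38)} — violation
C=H53: rows 4, 11 → {D,E} = (F, 42), (F, 42) ✓
C=H65: row 5 → {D,E} = (G, 39) ✓
C=H48: row 6 → {D,E} = (C, 53) ✓
C=H61: rows 7, 14 → {D,E} = (N, 40), (N, 40) ✓
C=H86: row 8 → {D,E} = (H, 37) ✓
C=H36: row 9 → {D,E} = (J, 40) ✓
C=H42: row 12 → {D,E} = (Q, 52) ✓
C=H70: row 13 → {D,E} = (B, 42) ✓
C=H94: row 15 → {D,E} = (C, 45) ✓
Two rows agree on C but differ on DE, so C → DE does not hold.

No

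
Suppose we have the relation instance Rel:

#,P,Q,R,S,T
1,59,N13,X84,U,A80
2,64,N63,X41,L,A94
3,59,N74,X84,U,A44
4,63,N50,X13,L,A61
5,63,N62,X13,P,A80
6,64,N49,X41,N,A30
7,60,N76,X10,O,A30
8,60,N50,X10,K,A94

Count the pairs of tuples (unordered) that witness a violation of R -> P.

R=X84: all 2 rows agree on P — 0 pairs.
R=X41: all 2 rows agree on P — 0 pairs.
R=X13: all 2 rows agree on P — 0 pairs.
R=X10: all 2 rows agree on P — 0 pairs.

0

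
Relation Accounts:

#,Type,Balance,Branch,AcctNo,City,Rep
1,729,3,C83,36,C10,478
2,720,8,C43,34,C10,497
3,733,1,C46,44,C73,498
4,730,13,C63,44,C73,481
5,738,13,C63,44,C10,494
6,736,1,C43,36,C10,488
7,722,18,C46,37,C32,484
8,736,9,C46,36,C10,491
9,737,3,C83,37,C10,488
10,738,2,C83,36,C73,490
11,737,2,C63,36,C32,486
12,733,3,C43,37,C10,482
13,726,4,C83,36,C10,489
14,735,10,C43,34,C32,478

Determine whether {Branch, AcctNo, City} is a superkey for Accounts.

No

Rows 1 and 13 have the same {Branch, AcctNo, City} value (Branch=C83, AcctNo=36, City=C10) but are distinct tuples, so {Branch, AcctNo, City} does not determine every attribute — not a superkey.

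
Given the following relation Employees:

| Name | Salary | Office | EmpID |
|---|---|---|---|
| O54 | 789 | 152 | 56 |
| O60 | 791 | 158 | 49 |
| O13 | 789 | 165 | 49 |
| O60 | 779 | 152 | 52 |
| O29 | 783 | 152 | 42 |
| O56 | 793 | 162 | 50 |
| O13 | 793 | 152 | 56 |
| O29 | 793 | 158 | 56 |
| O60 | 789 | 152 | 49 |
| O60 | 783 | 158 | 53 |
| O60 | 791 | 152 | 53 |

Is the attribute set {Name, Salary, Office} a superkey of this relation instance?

Yes

All 11 rows have distinct {Name, Salary, Office} values, so {Name, Salary, Office} → (all attributes) holds and {Name, Salary, Office} is a superkey.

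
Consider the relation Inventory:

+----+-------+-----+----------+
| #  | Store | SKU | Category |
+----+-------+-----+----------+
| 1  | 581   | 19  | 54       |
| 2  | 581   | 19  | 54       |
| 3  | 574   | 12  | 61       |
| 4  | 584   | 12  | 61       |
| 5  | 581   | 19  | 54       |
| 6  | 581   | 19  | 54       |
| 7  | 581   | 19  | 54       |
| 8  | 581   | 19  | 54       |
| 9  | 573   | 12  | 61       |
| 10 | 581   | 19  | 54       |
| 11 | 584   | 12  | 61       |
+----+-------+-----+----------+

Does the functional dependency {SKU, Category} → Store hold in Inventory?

(SKU=19, Category=54): rows 1, 2, 5, 6, 7, 8, 10 → Store = 581, 581, 581, 581, 581, 581, 581 ✓
(SKU=12, Category=61): rows 3, 4, 9, 11 → Store takes values {574, 584, 573} — violation
Two rows agree on {SKU, Category} but differ on Store, so {SKU, Category} → Store does not hold.

No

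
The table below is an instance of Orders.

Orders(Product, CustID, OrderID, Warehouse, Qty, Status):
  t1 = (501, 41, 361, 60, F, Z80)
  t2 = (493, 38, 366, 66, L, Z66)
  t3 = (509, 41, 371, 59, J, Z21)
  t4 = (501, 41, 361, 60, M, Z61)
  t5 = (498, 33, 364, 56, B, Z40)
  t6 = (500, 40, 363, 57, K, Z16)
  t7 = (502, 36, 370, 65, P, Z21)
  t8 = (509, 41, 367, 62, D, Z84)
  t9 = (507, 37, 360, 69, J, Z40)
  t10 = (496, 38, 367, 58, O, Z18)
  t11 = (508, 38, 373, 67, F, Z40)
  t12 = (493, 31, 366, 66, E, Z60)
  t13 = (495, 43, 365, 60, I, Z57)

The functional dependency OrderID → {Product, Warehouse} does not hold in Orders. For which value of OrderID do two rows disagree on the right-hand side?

367

OrderID=361: rows 1, 4 → {Product,Warehouse} = (501, 60), (501, 60) ✓
OrderID=366: rows 2, 12 → {Product,Warehouse} = (493, 66), (493, 66) ✓
OrderID=371: row 3 → {Product,Warehouse} = (509, 59) ✓
OrderID=364: row 5 → {Product,Warehouse} = (498, 56) ✓
OrderID=363: row 6 → {Product,Warehouse} = (500, 57) ✓
OrderID=370: row 7 → {Product,Warehouse} = (502, 65) ✓
OrderID=367: rows 8, 10 → {Product,Warehouse} takes values {(509, 62), (496, 58)} — violation
OrderID=360: row 9 → {Product,Warehouse} = (507, 69) ✓
OrderID=373: row 11 → {Product,Warehouse} = (508, 67) ✓
OrderID=365: row 13 → {Product,Warehouse} = (495, 60) ✓
The only OrderID value with inconsistent RHS is OrderID=367.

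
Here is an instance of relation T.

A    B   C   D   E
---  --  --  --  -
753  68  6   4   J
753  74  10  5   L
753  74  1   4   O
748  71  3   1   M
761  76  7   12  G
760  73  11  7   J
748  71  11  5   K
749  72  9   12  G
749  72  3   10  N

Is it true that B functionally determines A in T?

Yes

B=68: 1 row → A = 753 ✓
B=74: 2 rows → A = 753, 753 ✓
B=71: 2 rows → A = 748, 748 ✓
B=76: 1 row → A = 761 ✓
B=73: 1 row → A = 760 ✓
B=72: 2 rows → A = 749, 749 ✓
Every B value is associated with a single A value, so B -> A holds.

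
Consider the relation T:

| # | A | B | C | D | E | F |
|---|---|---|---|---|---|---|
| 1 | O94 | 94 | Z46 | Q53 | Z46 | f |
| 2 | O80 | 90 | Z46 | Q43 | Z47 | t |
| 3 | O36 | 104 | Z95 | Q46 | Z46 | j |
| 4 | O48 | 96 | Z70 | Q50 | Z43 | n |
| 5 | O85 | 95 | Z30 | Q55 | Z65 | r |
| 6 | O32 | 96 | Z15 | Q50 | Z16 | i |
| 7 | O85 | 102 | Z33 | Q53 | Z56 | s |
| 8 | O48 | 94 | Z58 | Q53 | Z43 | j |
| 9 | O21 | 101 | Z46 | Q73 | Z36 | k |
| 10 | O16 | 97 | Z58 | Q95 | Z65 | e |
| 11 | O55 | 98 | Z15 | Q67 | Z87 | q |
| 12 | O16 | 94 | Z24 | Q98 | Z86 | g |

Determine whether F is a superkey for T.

Rows 3 and 8 have the same F value F=j but are distinct tuples, so F does not determine every attribute — not a superkey.

No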